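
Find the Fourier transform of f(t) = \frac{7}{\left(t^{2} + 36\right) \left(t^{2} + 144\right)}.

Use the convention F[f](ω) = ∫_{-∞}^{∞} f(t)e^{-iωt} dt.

F(ω) = \frac{7 \pi \left(2 e^{6 \left|{\omega}\right|} - 1\right) e^{- 12 \left|{\omega}\right|}}{1296}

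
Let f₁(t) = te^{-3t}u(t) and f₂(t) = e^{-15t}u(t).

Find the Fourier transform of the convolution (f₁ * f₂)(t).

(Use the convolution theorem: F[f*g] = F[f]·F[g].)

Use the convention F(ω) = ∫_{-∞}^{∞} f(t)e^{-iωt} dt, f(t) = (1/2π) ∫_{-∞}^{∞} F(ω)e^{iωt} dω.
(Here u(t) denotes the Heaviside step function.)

F[f₁*f₂](ω) = \frac{1}{\left(i \omega + 3\right)^{2} \left(i \omega + 15\right)}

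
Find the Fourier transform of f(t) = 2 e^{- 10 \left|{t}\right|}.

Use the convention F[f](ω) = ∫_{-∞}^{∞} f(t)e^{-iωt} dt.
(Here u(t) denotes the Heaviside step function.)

F(ω) = \frac{40}{\omega^{2} + 100}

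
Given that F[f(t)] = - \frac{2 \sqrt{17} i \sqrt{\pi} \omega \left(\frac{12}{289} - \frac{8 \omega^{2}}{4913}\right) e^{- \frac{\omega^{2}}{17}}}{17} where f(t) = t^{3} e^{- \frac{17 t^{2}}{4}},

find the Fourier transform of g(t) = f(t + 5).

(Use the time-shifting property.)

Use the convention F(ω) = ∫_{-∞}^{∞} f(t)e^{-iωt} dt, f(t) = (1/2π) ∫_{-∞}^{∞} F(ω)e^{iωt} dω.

F[g](ω) = \frac{8 \sqrt{17} i \sqrt{\pi} \omega \left(2 \omega^{2} - 51\right) e^{\frac{\omega \left(- \omega + 85 i\right)}{17}}}{83521}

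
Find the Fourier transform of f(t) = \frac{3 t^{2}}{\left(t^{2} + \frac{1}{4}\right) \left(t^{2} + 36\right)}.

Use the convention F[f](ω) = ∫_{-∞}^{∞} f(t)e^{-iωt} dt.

F(ω) = \frac{72 \pi e^{- 6 \left|{\omega}\right|}}{143} - \frac{6 \pi e^{- \frac{\left|{\omega}\right|}{2}}}{143}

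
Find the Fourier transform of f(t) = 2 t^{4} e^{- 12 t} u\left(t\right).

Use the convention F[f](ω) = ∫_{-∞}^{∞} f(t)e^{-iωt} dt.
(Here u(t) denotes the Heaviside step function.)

F(ω) = \frac{48}{\left(i \omega + 12\right)^{5}}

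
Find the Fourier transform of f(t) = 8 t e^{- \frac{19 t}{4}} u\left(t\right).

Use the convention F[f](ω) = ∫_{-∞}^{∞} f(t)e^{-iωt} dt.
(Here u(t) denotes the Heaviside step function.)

F(ω) = \frac{128}{\left(4 i \omega + 19\right)^{2}}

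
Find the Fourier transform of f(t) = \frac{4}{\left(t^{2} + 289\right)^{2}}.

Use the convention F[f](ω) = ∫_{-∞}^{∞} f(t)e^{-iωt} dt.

F(ω) = \frac{2 \pi \left(17 \left|{\omega}\right| + 1\right) e^{- 17 \left|{\omega}\right|}}{4913}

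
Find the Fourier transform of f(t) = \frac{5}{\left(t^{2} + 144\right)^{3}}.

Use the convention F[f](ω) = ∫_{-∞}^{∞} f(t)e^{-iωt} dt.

F(ω) = \frac{5 \pi \left(48 \omega^{2} + 12 \left|{\omega}\right| + 1\right) e^{- 12 \left|{\omega}\right|}}{663552}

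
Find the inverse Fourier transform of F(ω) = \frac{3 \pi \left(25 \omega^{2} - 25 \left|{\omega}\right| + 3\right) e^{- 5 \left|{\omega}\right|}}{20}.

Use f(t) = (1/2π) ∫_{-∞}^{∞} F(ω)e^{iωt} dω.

f(t) = \frac{6 t^{4}}{\left(t^{2} + 25\right)^{3}}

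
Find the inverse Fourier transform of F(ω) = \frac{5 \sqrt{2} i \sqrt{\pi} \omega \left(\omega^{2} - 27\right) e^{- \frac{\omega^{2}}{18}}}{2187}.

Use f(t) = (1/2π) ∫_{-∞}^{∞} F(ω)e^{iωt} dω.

f(t) = 5 t^{3} e^{- \frac{9 t^{2}}{2}}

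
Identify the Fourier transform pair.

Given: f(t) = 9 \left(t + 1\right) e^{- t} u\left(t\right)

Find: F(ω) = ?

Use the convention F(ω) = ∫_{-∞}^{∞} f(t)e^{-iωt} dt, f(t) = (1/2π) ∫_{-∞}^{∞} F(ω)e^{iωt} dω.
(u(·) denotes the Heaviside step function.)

F(ω) = \frac{9 \left(- i \omega - 2\right)}{\omega^{2} - 2 i \omega - 1}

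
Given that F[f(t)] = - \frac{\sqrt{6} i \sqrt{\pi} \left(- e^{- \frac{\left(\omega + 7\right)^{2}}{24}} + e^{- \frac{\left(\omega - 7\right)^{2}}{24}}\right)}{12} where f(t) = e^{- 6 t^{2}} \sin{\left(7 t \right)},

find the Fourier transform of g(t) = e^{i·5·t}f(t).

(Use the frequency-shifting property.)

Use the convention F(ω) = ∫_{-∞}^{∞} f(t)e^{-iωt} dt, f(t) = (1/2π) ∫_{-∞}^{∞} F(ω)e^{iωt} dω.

F[g](ω) = \frac{\sqrt{6} i \sqrt{\pi} \left(- e^{\frac{7 \omega}{6} + \frac{1}{6}} + e^{6}\right) e^{- \frac{\omega^{2}}{24} - \frac{\omega}{6} - \frac{37}{6}}}{12}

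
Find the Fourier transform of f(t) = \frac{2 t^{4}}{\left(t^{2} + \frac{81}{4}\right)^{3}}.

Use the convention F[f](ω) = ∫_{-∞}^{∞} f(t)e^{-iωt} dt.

F(ω) = \frac{\pi \left(27 \omega^{2} - 30 \left|{\omega}\right| + 4\right) e^{- \frac{9 \left|{\omega}\right|}{2}}}{24}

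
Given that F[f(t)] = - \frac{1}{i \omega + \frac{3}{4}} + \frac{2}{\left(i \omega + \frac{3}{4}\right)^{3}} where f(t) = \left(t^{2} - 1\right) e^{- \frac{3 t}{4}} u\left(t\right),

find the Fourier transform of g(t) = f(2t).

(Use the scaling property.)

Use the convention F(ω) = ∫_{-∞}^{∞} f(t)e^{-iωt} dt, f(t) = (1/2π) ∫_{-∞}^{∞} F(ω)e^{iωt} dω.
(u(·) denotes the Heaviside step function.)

F[g](ω) = \frac{2 \left(64 i \omega - \left(2 i \omega + 3\right)^{3} + 96\right)}{\left(2 i \omega + 3\right)^{4}}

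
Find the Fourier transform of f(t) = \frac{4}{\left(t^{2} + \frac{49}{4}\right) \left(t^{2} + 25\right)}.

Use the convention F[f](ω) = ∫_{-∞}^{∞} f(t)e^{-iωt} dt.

F(ω) = - \frac{16 \pi e^{- 5 \left|{\omega}\right|}}{255} + \frac{32 \pi e^{- \frac{7 \left|{\omega}\right|}{2}}}{357}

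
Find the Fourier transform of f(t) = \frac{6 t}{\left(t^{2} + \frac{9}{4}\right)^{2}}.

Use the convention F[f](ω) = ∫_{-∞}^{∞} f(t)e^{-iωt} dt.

F(ω) = - 2 i \pi \omega e^{- \frac{3 \left|{\omega}\right|}{2}}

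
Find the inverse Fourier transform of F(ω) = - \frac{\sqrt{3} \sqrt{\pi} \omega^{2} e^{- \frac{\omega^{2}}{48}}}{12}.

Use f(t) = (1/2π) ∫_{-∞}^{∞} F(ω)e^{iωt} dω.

f(t) = 6 \left(48 t^{2} - 2\right) e^{- 12 t^{2}}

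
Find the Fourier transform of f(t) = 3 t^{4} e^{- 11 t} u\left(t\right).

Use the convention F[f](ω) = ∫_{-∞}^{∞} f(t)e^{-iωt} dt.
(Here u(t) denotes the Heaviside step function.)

F(ω) = \frac{72}{\left(i \omega + 11\right)^{5}}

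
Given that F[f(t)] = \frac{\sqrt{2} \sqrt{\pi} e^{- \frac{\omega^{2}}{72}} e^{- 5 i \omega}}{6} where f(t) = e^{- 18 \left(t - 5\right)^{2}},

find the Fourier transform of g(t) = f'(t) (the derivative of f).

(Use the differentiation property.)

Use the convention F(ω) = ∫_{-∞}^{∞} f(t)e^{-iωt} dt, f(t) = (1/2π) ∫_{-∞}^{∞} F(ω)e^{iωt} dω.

F[g](ω) = \frac{\sqrt{2} i \sqrt{\pi} \omega e^{- \frac{\omega \left(\omega + 360 i\right)}{72}}}{6}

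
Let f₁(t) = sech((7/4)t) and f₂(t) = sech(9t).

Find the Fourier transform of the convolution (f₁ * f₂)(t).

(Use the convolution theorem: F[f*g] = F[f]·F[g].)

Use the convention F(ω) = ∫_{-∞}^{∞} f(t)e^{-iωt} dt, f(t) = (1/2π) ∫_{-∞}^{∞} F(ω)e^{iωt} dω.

F[f₁*f₂](ω) = \frac{4 \pi^{2}}{63 \cosh{\left(\frac{\pi \omega}{18} \right)} \cosh{\left(\frac{2 \pi \omega}{7} \right)}}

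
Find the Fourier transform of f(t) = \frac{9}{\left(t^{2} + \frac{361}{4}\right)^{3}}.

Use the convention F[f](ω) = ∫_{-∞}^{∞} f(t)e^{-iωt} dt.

F(ω) = \frac{9 \pi \left(361 \omega^{2} + 114 \left|{\omega}\right| + 12\right) e^{- \frac{19 \left|{\omega}\right|}{2}}}{2476099}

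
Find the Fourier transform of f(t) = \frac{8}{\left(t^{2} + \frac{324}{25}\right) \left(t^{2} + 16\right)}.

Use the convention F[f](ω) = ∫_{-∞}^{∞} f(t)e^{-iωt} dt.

F(ω) = - \frac{25 \pi e^{- 4 \left|{\omega}\right|}}{38} + \frac{125 \pi e^{- \frac{18 \left|{\omega}\right|}{5}}}{171}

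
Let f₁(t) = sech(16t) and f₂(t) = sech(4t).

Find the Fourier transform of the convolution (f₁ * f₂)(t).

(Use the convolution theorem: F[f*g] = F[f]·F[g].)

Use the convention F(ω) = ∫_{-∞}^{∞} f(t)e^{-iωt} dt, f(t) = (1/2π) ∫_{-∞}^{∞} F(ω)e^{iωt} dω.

F[f₁*f₂](ω) = \frac{\pi^{2}}{64 \cosh{\left(\frac{\pi \omega}{32} \right)} \cosh{\left(\frac{\pi \omega}{8} \right)}}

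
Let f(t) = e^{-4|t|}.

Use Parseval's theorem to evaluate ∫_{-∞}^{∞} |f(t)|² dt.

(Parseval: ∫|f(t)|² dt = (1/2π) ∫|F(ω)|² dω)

∫|f(t)|² dt = \frac{1}{4}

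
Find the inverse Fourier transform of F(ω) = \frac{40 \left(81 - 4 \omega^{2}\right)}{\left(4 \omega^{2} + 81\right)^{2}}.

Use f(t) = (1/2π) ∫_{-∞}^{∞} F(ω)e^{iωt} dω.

f(t) = 5 e^{- \frac{9 \left|{t}\right|}{2}} \left|{t}\right|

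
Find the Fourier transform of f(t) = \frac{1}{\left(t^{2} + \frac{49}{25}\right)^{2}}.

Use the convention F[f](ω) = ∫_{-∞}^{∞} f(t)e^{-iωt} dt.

F(ω) = \frac{25 \pi \left(7 \left|{\omega}\right| + 5\right) e^{- \frac{7 \left|{\omega}\right|}{5}}}{686}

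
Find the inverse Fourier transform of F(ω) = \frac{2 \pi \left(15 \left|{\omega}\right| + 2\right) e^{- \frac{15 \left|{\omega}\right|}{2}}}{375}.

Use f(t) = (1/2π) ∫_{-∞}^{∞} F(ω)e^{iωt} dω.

f(t) = \frac{9}{\left(t^{2} + \frac{225}{4}\right)^{2}}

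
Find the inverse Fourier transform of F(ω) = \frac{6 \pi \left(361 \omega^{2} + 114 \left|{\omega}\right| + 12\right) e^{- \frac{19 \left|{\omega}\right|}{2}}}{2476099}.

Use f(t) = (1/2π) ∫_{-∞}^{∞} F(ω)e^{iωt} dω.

f(t) = \frac{6}{\left(t^{2} + \frac{361}{4}\right)^{3}}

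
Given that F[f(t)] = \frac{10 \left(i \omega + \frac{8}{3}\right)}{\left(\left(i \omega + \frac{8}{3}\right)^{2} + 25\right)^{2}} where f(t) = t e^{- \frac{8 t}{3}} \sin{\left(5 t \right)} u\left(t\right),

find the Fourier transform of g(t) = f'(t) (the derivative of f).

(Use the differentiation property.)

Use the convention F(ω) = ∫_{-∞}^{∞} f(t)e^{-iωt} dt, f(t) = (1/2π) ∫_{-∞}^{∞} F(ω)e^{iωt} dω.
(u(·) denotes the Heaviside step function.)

F[g](ω) = \frac{270 i \omega \left(3 i \omega + 8\right)}{\left(\left(3 i \omega + 8\right)^{2} + 225\right)^{2}}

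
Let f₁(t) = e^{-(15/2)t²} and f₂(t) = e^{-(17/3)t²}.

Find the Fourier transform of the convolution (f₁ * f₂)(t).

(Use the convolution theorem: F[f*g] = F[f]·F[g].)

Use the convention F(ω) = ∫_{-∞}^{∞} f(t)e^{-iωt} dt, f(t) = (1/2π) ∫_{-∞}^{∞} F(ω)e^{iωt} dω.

F[f₁*f₂](ω) = \frac{\sqrt{170} \pi e^{- \frac{79 \omega^{2}}{1020}}}{85}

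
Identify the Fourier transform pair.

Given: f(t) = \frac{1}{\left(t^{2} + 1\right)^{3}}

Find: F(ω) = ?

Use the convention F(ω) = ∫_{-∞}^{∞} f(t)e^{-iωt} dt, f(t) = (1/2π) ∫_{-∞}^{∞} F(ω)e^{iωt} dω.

F(ω) = \frac{\pi \left(\omega^{2} + 3 \left|{\omega}\right| + 3\right) e^{- \left|{\omega}\right|}}{8}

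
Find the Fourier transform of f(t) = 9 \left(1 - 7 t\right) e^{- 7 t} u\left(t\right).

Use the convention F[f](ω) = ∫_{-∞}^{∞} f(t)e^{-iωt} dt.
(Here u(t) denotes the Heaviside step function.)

F(ω) = \frac{9 i \omega}{- \omega^{2} + 14 i \omega + 49}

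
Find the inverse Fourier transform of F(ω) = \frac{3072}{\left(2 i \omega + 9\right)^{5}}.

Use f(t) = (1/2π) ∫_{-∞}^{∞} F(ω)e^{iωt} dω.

f(t) = 4 t^{4} e^{- \frac{9 t}{2}} u\left(t\right)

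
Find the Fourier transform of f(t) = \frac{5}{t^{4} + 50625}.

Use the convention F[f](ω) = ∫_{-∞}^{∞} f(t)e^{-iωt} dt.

F(ω) = \frac{\pi e^{- \frac{15 \sqrt{2} \left|{\omega}\right|}{2}} \sin{\left(\frac{15 \sqrt{2} \left|{\omega}\right|}{2} + \frac{\pi}{4} \right)}}{675}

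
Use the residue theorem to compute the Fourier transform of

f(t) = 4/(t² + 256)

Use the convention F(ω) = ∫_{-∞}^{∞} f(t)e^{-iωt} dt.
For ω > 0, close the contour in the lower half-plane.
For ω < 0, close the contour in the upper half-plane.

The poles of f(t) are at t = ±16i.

Let g(z) = f(z)e^{-iωz}; for large |z| the factor e^{-iωz} decays in the lower half-plane when ω > 0 and in the upper half-plane when ω < 0.

Case ω > 0 (lower half-plane, clockwise contour ⇒ F(ω) = -2πi·ΣRes):
  Res_{z = - 16 i} g(z) = \frac{i e^{- 16 \omega}}{8}
  F(ω) = -2πi·ΣRes = \frac{\pi e^{- 16 \omega}}{4}

Case ω < 0 (upper half-plane, counterclockwise contour ⇒ F(ω) = +2πi·ΣRes):
  Res_{z = 16 i} g(z) = - \frac{i e^{16 \omega}}{8}
  F(ω) = 2πi·ΣRes = \frac{\pi e^{16 \omega}}{4}

Both cases combine into a single formula in |ω|:

F(ω) = \frac{\pi e^{- 16 \left|{\omega}\right|}}{4}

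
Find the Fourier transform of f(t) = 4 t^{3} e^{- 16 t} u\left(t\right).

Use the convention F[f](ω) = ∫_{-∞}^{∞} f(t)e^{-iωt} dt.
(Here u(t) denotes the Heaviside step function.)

F(ω) = \frac{24}{\left(i \omega + 16\right)^{4}}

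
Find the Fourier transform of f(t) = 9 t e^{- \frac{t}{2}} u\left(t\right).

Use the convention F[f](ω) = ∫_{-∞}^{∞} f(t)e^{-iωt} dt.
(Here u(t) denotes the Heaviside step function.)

F(ω) = \frac{36}{\left(2 i \omega + 1\right)^{2}}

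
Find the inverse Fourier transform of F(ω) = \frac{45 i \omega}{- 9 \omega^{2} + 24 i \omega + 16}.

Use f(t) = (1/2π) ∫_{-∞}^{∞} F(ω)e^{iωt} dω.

f(t) = 5 \left(1 - \frac{4 t}{3}\right) e^{- \frac{4 t}{3}} u\left(t\right)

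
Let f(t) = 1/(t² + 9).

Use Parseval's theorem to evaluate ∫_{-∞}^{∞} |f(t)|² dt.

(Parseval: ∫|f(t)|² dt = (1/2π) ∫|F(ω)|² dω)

∫|f(t)|² dt = \frac{\pi}{54}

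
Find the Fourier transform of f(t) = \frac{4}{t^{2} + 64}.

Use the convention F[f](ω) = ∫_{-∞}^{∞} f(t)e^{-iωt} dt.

F(ω) = \frac{\pi e^{- 8 \left|{\omega}\right|}}{2}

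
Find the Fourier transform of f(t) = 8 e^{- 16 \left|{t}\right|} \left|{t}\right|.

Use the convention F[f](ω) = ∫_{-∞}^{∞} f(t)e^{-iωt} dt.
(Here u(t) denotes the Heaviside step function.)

F(ω) = \frac{16 \left(256 - \omega^{2}\right)}{\left(\omega^{2} + 256\right)^{2}}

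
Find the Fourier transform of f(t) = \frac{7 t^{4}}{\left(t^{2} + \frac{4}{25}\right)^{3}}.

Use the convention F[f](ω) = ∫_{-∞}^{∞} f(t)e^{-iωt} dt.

F(ω) = \frac{7 \pi \left(4 \omega^{2} - 50 \left|{\omega}\right| + 75\right) e^{- \frac{2 \left|{\omega}\right|}{5}}}{80}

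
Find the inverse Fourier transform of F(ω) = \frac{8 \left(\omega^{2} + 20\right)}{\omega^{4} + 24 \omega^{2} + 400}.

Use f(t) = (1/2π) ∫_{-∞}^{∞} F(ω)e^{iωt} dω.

f(t) = e^{- 4 \left|{t}\right|} \cos{\left(2 \left|{t}\right| \right)}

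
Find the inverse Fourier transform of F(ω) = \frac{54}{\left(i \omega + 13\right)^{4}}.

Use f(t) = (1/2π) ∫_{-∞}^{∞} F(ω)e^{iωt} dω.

f(t) = 9 t^{3} e^{- 13 t} u\left(t\right)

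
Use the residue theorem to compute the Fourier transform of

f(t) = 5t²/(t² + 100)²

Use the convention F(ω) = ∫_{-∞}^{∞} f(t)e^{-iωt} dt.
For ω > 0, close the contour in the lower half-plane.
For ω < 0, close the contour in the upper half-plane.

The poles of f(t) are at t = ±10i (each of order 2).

Let g(z) = f(z)e^{-iωz}; for large |z| the factor e^{-iωz} decays in the lower half-plane when ω > 0 and in the upper half-plane when ω < 0.

Case ω > 0 (lower half-plane, clockwise contour ⇒ F(ω) = -2πi·ΣRes):
  Res_{z = - 10 i} g(z) = \frac{i \left(1 - 10 \omega\right) e^{- 10 \omega}}{8} (pole of order 2)
  F(ω) = -2πi·ΣRes = \frac{\pi \left(1 - 10 \omega\right) e^{- 10 \omega}}{4}

Case ω < 0 (upper half-plane, counterclockwise contour ⇒ F(ω) = +2πi·ΣRes):
  Res_{z = 10 i} g(z) = \frac{i \left(- 10 \omega - 1\right) e^{10 \omega}}{8} (pole of order 2)
  F(ω) = 2πi·ΣRes = \frac{\pi \left(10 \omega + 1\right) e^{10 \omega}}{4}

Both cases combine into a single formula in |ω|:

F(ω) = \frac{\pi \left(1 - 10 \left|{\omega}\right|\right) e^{- 10 \left|{\omega}\right|}}{4}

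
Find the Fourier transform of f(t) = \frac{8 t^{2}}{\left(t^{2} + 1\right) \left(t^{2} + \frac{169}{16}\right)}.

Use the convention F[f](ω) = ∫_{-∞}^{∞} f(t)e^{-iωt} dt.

F(ω) = - \frac{128 \pi e^{- \left|{\omega}\right|}}{153} + \frac{416 \pi e^{- \frac{13 \left|{\omega}\right|}{4}}}{153}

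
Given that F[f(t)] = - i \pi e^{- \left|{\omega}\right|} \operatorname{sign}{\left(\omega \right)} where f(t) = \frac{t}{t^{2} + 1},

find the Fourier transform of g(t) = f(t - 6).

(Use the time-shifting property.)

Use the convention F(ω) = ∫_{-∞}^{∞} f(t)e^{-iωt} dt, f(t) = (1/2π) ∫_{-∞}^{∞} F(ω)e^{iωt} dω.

F[g](ω) = - i \pi e^{- 6 i \omega} e^{- \left|{\omega}\right|} \operatorname{sign}{\left(\omega \right)}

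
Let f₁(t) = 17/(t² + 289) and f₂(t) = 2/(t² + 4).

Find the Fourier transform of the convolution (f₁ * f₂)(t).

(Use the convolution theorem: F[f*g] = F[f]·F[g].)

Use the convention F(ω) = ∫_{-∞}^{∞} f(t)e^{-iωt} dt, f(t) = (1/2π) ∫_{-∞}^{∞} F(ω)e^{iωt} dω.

F[f₁*f₂](ω) = \pi^{2} e^{- 19 \left|{\omega}\right|}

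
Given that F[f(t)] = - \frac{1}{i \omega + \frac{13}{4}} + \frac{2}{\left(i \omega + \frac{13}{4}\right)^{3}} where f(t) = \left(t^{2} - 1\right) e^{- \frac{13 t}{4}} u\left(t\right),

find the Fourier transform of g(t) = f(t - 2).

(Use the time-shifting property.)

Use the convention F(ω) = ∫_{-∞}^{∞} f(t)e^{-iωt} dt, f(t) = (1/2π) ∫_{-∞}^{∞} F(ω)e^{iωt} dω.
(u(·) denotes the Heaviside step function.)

F[g](ω) = \frac{4 \left(128 i \omega - \left(4 i \omega + 13\right)^{3} + 416\right) e^{- 2 i \omega}}{\left(4 i \omega + 13\right)^{4}}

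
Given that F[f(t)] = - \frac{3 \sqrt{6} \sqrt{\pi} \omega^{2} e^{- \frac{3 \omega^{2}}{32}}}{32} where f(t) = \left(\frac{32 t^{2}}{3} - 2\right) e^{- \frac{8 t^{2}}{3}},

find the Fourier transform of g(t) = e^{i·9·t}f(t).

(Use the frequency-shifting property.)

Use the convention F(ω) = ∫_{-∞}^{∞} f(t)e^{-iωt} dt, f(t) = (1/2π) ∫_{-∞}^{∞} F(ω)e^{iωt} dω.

F[g](ω) = - \frac{3 \sqrt{6} \sqrt{\pi} \left(\omega - 9\right)^{2} e^{- \frac{3 \left(\omega - 9\right)^{2}}{32}}}{32}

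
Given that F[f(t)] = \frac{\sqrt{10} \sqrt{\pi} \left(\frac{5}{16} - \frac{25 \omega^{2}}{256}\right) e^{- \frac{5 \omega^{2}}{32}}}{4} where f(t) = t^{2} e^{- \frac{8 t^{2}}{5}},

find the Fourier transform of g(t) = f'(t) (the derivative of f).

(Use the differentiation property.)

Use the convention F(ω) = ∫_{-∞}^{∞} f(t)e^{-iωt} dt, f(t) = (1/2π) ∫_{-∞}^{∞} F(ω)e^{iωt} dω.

F[g](ω) = \frac{5 \sqrt{10} i \sqrt{\pi} \omega \left(16 - 5 \omega^{2}\right) e^{- \frac{5 \omega^{2}}{32}}}{1024}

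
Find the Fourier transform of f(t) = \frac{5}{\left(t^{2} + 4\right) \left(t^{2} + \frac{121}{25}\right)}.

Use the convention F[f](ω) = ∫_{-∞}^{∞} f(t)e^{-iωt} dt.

F(ω) = \frac{125 \pi e^{- 2 \left|{\omega}\right|}}{42} - \frac{625 \pi e^{- \frac{11 \left|{\omega}\right|}{5}}}{231}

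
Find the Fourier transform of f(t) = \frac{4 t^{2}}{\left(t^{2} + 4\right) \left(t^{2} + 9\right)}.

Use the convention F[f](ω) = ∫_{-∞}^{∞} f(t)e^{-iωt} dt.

F(ω) = \frac{4 \pi \left(3 - 2 e^{\left|{\omega}\right|}\right) e^{- 3 \left|{\omega}\right|}}{5}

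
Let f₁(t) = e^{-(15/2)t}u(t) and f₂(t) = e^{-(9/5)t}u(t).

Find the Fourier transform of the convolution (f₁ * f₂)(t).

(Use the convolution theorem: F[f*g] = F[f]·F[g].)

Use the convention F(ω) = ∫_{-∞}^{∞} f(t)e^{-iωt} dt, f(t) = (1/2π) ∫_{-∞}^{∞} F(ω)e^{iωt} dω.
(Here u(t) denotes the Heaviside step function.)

F[f₁*f₂](ω) = \frac{10}{- 10 \omega^{2} + 93 i \omega + 135}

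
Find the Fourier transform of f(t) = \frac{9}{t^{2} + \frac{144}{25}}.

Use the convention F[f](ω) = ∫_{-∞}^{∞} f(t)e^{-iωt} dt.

F(ω) = \frac{15 \pi e^{- \frac{12 \left|{\omega}\right|}{5}}}{4}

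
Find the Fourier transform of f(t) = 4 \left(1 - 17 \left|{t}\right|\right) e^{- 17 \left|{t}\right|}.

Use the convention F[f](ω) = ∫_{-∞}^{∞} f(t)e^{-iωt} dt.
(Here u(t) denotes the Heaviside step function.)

F(ω) = \frac{272 \omega^{2}}{\left(\omega^{2} + 289\right)^{2}}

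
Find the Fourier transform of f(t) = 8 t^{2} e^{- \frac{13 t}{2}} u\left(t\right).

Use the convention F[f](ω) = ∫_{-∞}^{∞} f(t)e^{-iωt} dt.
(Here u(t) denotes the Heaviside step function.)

F(ω) = \frac{128}{\left(2 i \omega + 13\right)^{3}}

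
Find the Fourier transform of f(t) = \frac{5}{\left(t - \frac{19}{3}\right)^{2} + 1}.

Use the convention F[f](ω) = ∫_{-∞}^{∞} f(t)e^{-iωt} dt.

F(ω) = 5 \pi e^{- \frac{19 i \omega}{3} - \left|{\omega}\right|}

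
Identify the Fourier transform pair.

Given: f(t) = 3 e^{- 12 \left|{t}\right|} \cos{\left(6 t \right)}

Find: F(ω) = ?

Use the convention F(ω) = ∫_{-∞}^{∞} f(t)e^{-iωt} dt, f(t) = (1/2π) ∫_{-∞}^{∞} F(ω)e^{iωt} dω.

F(ω) = \frac{72 \left(\omega^{2} + 180\right)}{\omega^{4} + 216 \omega^{2} + 32400}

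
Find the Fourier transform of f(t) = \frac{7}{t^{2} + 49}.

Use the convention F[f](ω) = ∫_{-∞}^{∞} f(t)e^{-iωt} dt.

F(ω) = \pi e^{- 7 \left|{\omega}\right|}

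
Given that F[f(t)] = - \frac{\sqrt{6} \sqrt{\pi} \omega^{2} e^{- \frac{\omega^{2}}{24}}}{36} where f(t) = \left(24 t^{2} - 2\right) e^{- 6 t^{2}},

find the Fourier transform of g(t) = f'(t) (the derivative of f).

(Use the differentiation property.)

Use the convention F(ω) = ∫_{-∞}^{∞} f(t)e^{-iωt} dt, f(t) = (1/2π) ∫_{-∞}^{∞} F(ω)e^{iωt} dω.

F[g](ω) = - \frac{\sqrt{6} i \sqrt{\pi} \omega^{3} e^{- \frac{\omega^{2}}{24}}}{36}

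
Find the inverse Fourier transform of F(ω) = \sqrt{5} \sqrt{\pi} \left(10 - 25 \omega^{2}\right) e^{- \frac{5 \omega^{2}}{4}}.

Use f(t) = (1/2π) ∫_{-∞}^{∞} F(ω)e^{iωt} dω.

f(t) = 4 t^{2} e^{- \frac{t^{2}}{5}}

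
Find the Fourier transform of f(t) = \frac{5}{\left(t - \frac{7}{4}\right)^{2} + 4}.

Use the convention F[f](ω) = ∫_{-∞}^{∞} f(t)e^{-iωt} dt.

F(ω) = \frac{5 \pi e^{- \frac{7 i \omega}{4} - 2 \left|{\omega}\right|}}{2}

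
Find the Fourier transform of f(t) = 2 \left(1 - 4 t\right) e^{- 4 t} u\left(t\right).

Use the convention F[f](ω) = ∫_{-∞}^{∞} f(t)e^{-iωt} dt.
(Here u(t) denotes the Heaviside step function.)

F(ω) = \frac{2 i \omega}{- \omega^{2} + 8 i \omega + 16}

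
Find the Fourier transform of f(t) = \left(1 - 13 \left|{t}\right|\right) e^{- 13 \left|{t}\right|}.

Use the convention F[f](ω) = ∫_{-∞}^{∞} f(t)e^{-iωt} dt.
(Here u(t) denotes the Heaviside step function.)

F(ω) = \frac{52 \omega^{2}}{\left(\omega^{2} + 169\right)^{2}}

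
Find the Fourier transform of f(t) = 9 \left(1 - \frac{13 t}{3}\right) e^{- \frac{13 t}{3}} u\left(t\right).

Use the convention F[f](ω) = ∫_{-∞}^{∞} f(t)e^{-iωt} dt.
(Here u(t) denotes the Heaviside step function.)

F(ω) = \frac{81 i \omega}{- 9 \omega^{2} + 78 i \omega + 169}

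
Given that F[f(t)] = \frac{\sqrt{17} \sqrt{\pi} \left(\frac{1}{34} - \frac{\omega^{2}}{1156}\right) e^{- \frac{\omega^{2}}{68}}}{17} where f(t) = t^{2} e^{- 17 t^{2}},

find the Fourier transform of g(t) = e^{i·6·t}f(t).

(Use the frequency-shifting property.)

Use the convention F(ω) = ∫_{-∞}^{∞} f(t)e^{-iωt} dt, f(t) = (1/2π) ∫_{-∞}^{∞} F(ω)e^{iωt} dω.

F[g](ω) = \frac{\sqrt{17} \sqrt{\pi} \left(34 - \left(\omega - 6\right)^{2}\right) e^{- \frac{\left(\omega - 6\right)^{2}}{68}}}{19652}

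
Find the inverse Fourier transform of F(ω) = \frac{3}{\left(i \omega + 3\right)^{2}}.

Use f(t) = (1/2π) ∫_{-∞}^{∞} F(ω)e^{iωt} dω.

f(t) = 3 t e^{- 3 t} u\left(t\right)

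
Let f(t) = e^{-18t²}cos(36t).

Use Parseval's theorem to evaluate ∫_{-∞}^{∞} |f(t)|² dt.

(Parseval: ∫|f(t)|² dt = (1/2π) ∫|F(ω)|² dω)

∫|f(t)|² dt = \frac{\sqrt{\pi} \left(1 + e^{36}\right)}{12 e^{36}}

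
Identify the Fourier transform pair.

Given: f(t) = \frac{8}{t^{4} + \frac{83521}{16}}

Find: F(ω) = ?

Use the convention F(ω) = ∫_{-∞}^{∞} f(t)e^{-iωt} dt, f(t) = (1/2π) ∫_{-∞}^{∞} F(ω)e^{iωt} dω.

F(ω) = \frac{64 \pi e^{- \frac{17 \sqrt{2} \left|{\omega}\right|}{4}} \sin{\left(\frac{17 \sqrt{2} \left|{\omega}\right|}{4} + \frac{\pi}{4} \right)}}{4913}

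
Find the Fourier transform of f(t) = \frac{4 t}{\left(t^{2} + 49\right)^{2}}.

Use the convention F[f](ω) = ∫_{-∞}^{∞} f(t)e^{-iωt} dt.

F(ω) = - \frac{2 i \pi \omega e^{- 7 \left|{\omega}\right|}}{7}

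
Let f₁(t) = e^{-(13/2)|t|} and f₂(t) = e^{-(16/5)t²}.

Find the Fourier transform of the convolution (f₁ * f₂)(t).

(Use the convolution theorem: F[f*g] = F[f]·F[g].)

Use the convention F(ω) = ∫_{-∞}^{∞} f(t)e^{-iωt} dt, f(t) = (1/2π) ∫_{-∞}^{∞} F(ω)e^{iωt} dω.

F[f₁*f₂](ω) = \frac{13 \sqrt{5} \sqrt{\pi} e^{- \frac{5 \omega^{2}}{64}}}{4 \omega^{2} + 169}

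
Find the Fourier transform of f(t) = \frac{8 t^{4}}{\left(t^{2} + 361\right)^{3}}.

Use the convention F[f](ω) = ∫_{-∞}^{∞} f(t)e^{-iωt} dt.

F(ω) = \frac{\pi \left(361 \omega^{2} - 95 \left|{\omega}\right| + 3\right) e^{- 19 \left|{\omega}\right|}}{19}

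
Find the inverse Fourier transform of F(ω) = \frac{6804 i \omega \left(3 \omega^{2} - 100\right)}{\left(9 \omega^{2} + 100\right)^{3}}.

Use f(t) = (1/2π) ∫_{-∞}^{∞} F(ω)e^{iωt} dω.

f(t) = 7 t e^{- \frac{10 \left|{t}\right|}{3}} \left|{t}\right|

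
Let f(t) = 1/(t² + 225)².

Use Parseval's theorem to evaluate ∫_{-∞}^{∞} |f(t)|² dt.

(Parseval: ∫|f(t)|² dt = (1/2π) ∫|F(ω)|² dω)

∫|f(t)|² dt = \frac{\pi}{546750000}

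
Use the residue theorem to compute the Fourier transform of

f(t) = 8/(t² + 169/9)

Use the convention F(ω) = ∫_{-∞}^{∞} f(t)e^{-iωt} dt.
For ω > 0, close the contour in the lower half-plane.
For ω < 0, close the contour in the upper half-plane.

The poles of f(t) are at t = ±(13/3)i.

Let g(z) = f(z)e^{-iωz}; for large |z| the factor e^{-iωz} decays in the lower half-plane when ω > 0 and in the upper half-plane when ω < 0.

Case ω > 0 (lower half-plane, clockwise contour ⇒ F(ω) = -2πi·ΣRes):
  Res_{z = - \frac{13 i}{3}} g(z) = \frac{12 i e^{- \frac{13 \omega}{3}}}{13}
  F(ω) = -2πi·ΣRes = \frac{24 \pi e^{- \frac{13 \omega}{3}}}{13}

Case ω < 0 (upper half-plane, counterclockwise contour ⇒ F(ω) = +2πi·ΣRes):
  Res_{z = \frac{13 i}{3}} g(z) = - \frac{12 i e^{\frac{13 \omega}{3}}}{13}
  F(ω) = 2πi·ΣRes = \frac{24 \pi e^{\frac{13 \omega}{3}}}{13}

Both cases combine into a single formula in |ω|:

F(ω) = \frac{24 \pi e^{- \frac{13 \left|{\omega}\right|}{3}}}{13}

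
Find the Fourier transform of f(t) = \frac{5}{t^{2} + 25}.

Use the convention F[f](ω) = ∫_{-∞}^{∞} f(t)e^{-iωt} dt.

F(ω) = \pi e^{- 5 \left|{\omega}\right|}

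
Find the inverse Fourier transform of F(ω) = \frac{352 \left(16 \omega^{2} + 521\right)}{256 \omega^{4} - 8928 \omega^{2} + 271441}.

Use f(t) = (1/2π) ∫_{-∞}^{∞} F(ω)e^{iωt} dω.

f(t) = 4 e^{- \frac{11 \left|{t}\right|}{4}} \cos{\left(5 \left|{t}\right| \right)}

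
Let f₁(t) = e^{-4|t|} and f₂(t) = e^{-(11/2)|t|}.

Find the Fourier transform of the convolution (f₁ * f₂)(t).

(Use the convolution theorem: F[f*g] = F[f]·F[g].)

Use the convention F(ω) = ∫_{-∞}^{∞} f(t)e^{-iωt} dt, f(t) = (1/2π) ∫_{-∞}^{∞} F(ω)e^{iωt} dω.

F[f₁*f₂](ω) = \frac{352}{\left(\omega^{2} + 16\right) \left(4 \omega^{2} + 121\right)}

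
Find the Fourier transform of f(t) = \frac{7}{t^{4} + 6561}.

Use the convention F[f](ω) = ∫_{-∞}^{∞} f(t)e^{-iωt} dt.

F(ω) = \frac{7 \pi e^{- \frac{9 \sqrt{2} \left|{\omega}\right|}{2}} \sin{\left(\frac{9 \sqrt{2} \left|{\omega}\right|}{2} + \frac{\pi}{4} \right)}}{729}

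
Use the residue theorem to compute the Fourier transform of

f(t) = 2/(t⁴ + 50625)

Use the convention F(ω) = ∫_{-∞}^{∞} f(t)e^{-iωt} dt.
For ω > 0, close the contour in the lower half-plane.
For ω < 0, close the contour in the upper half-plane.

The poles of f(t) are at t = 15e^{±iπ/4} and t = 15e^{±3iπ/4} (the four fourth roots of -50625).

Let g(z) = f(z)e^{-iωz}; for large |z| the factor e^{-iωz} decays in the lower half-plane when ω > 0 and in the upper half-plane when ω < 0.

Case ω > 0 (lower half-plane, clockwise contour ⇒ F(ω) = -2πi·ΣRes):
  Res_{z = - \frac{15 \sqrt{2}}{2} - \frac{15 \sqrt{2} i}{2}} g(z) = \frac{\sqrt{2} i \left(1 - i\right) e^{\frac{15 \sqrt{2} \omega \left(-1 + i\right)}{2}}}{13500}
  Res_{z = \frac{15 \sqrt{2}}{2} - \frac{15 \sqrt{2} i}{2}} g(z) = \frac{\sqrt{2} i \left(1 + i\right) e^{- \frac{15 \sqrt{2} \omega \left(1 + i\right)}{2}}}{13500}
  F(ω) = -2πi·ΣRes = \frac{\sqrt{2} \pi \left(1 - i\right) \left(e^{15 \sqrt{2} i \omega} + i\right) e^{- \frac{15 \sqrt{2} \omega \left(1 + i\right)}{2}}}{6750} = \frac{2 \pi e^{- \frac{15 \sqrt{2} \omega}{2}} \sin{\left(\frac{15 \sqrt{2} \omega}{2} + \frac{\pi}{4} \right)}}{3375}

Case ω < 0 (upper half-plane, counterclockwise contour ⇒ F(ω) = +2πi·ΣRes):
  Res_{z = \frac{15 \sqrt{2}}{2} + \frac{15 \sqrt{2} i}{2}} g(z) = \frac{\sqrt{2} i \left(-1 + i\right) e^{\frac{15 \sqrt{2} \omega \left(1 - i\right)}{2}}}{13500}
  Res_{z = - \frac{15 \sqrt{2}}{2} + \frac{15 \sqrt{2} i}{2}} g(z) = \frac{\sqrt{2} \left(1 - i\right) e^{\frac{15 \sqrt{2} \omega \left(1 + i\right)}{2}}}{13500}
  F(ω) = 2πi·ΣRes = - \frac{\sqrt{2} i \pi \left(i \left(1 - i\right) e^{\frac{15 \sqrt{2} \omega \left(1 - i\right)}{2}} - \left(1 - i\right) e^{\frac{15 \sqrt{2} \omega \left(1 + i\right)}{2}}\right)}{6750} = \frac{2 \pi e^{\frac{15 \sqrt{2} \omega}{2}} \cos{\left(\frac{15 \sqrt{2} \omega}{2} + \frac{\pi}{4} \right)}}{3375}

Both cases combine into a single formula in |ω|:

F(ω) = \frac{2 \pi e^{- \frac{15 \sqrt{2} \left|{\omega}\right|}{2}} \sin{\left(\frac{15 \sqrt{2} \left|{\omega}\right|}{2} + \frac{\pi}{4} \right)}}{3375}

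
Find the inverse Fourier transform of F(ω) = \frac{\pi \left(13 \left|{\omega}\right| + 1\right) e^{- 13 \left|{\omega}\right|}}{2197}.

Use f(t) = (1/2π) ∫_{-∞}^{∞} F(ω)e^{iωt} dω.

f(t) = \frac{2}{\left(t^{2} + 169\right)^{2}}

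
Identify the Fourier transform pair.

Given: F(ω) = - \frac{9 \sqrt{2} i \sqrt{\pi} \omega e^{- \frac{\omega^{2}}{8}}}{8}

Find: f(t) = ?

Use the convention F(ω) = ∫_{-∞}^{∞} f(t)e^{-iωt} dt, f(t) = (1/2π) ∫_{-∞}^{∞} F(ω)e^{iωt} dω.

f(t) = 9 t e^{- 2 t^{2}}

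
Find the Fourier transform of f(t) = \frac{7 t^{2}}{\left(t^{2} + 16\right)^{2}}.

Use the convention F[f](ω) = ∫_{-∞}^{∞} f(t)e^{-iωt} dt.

F(ω) = \frac{7 \pi \left(1 - 4 \left|{\omega}\right|\right) e^{- 4 \left|{\omega}\right|}}{8}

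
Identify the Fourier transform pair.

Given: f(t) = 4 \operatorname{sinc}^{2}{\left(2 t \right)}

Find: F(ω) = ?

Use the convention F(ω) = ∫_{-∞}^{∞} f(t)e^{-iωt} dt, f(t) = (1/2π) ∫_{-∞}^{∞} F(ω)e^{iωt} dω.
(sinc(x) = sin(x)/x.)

F(ω) = \begin{cases} \frac{\pi \left(4 - \left|{\omega}\right|\right)}{2} & \text{for}\: \omega > -4 \wedge \omega < 4 \\0 & \text{otherwise} \end{cases}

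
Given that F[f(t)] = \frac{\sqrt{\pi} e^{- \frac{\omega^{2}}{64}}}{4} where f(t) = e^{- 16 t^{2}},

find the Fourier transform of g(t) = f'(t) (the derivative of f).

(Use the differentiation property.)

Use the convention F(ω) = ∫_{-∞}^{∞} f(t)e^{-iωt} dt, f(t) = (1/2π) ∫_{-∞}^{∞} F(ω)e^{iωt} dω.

F[g](ω) = \frac{i \sqrt{\pi} \omega e^{- \frac{\omega^{2}}{64}}}{4}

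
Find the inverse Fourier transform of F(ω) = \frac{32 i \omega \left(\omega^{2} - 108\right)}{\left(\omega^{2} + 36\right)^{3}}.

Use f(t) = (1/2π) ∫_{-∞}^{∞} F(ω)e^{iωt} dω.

f(t) = 8 t e^{- 6 \left|{t}\right|} \left|{t}\right|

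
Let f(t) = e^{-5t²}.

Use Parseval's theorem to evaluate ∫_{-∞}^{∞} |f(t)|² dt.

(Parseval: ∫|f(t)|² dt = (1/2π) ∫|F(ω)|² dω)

∫|f(t)|² dt = \frac{\sqrt{10} \sqrt{\pi}}{10}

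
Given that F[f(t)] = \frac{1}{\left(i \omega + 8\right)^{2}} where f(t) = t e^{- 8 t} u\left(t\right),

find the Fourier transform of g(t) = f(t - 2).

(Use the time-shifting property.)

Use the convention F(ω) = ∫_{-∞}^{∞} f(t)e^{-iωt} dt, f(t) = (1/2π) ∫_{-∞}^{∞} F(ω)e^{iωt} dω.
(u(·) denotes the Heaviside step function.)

F[g](ω) = \frac{e^{- 2 i \omega}}{\left(i \omega + 8\right)^{2}}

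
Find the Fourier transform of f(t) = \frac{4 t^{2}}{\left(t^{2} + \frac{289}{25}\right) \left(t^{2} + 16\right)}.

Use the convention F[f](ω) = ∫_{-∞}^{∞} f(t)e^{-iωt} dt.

F(ω) = \frac{400 \pi e^{- 4 \left|{\omega}\right|}}{111} - \frac{340 \pi e^{- \frac{17 \left|{\omega}\right|}{5}}}{111}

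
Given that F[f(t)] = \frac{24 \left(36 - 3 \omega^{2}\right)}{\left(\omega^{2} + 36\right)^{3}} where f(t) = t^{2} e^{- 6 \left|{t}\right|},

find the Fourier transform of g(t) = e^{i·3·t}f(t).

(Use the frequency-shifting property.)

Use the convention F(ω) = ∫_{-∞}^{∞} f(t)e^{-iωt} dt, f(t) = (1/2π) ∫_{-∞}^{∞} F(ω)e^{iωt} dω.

F[g](ω) = \frac{72 \left(12 - \left(\omega - 3\right)^{2}\right)}{\left(\left(\omega - 3\right)^{2} + 36\right)^{3}}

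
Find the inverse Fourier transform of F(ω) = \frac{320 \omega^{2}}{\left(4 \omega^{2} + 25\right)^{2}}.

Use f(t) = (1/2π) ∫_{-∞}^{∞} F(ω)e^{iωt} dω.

f(t) = 2 \left(1 - \frac{5 \left|{t}\right|}{2}\right) e^{- \frac{5 \left|{t}\right|}{2}}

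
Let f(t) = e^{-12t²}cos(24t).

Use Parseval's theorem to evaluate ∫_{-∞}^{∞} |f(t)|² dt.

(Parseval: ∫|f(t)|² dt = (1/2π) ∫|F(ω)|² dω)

∫|f(t)|² dt = \frac{\sqrt{6} \sqrt{\pi} \left(1 + e^{24}\right)}{24 e^{24}}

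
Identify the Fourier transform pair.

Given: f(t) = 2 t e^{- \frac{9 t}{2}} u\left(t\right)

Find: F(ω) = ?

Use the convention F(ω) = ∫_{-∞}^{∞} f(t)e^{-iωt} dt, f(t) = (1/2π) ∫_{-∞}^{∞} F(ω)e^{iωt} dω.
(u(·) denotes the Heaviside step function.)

F(ω) = \frac{8}{\left(2 i \omega + 9\right)^{2}}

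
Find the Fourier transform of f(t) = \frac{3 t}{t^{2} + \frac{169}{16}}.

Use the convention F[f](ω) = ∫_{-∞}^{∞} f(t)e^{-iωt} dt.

F(ω) = - 3 i \pi e^{- \frac{13 \left|{\omega}\right|}{4}} \operatorname{sign}{\left(\omega \right)}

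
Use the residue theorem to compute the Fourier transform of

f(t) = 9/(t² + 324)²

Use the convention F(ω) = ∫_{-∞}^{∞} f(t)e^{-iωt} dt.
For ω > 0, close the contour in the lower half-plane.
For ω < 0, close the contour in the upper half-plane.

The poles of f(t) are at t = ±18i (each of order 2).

Let g(z) = f(z)e^{-iωz}; for large |z| the factor e^{-iωz} decays in the lower half-plane when ω > 0 and in the upper half-plane when ω < 0.

Case ω > 0 (lower half-plane, clockwise contour ⇒ F(ω) = -2πi·ΣRes):
  Res_{z = - 18 i} g(z) = \frac{i \left(18 \omega + 1\right) e^{- 18 \omega}}{2592} (pole of order 2)
  F(ω) = -2πi·ΣRes = \frac{\pi \left(18 \omega + 1\right) e^{- 18 \omega}}{1296}

Case ω < 0 (upper half-plane, counterclockwise contour ⇒ F(ω) = +2πi·ΣRes):
  Res_{z = 18 i} g(z) = \frac{i \left(18 \omega - 1\right) e^{18 \omega}}{2592} (pole of order 2)
  F(ω) = 2πi·ΣRes = \frac{\pi \left(1 - 18 \omega\right) e^{18 \omega}}{1296}

Both cases combine into a single formula in |ω|:

F(ω) = \frac{\pi \left(18 \left|{\omega}\right| + 1\right) e^{- 18 \left|{\omega}\right|}}{1296}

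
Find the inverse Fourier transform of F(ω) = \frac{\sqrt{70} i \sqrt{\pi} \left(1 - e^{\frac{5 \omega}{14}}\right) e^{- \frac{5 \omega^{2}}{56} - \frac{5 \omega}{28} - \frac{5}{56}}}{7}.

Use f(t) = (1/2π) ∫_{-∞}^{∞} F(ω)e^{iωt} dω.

f(t) = 4 e^{- \frac{14 t^{2}}{5}} \sin{\left(t \right)}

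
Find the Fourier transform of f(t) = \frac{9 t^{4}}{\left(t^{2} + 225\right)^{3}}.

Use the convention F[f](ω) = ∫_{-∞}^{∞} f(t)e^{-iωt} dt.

F(ω) = \frac{9 \pi \left(75 \omega^{2} - 25 \left|{\omega}\right| + 1\right) e^{- 15 \left|{\omega}\right|}}{40}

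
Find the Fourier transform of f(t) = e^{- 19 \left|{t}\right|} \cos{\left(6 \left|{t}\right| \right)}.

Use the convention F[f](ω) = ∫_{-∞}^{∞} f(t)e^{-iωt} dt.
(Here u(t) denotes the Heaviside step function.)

F(ω) = \frac{38 \left(\omega^{2} + 397\right)}{\omega^{4} + 650 \omega^{2} + 157609}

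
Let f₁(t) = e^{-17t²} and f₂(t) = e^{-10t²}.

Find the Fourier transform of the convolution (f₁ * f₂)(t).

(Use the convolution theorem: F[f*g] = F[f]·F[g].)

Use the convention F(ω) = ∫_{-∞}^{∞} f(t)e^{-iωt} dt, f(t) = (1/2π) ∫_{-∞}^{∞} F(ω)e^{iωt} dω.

F[f₁*f₂](ω) = \frac{\sqrt{170} \pi e^{- \frac{27 \omega^{2}}{680}}}{170}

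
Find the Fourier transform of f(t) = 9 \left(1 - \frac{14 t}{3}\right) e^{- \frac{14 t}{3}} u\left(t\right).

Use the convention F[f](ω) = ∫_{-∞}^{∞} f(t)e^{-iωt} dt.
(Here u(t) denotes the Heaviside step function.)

F(ω) = \frac{81 i \omega}{- 9 \omega^{2} + 84 i \omega + 196}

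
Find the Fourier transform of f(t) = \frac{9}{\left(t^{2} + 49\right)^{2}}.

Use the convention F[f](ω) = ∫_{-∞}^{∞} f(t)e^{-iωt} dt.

F(ω) = \frac{9 \pi \left(7 \left|{\omega}\right| + 1\right) e^{- 7 \left|{\omega}\right|}}{686}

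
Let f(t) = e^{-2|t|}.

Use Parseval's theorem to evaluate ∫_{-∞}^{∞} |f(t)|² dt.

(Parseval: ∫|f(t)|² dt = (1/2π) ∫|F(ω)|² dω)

∫|f(t)|² dt = \frac{1}{2}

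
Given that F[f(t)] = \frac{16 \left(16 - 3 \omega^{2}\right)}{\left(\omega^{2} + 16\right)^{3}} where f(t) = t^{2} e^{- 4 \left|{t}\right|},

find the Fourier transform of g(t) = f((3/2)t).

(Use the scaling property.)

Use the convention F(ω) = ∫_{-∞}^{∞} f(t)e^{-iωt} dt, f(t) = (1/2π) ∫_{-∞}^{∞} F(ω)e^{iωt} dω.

F[g](ω) = \frac{162 \left(12 - \omega^{2}\right)}{\left(\omega^{2} + 36\right)^{3}}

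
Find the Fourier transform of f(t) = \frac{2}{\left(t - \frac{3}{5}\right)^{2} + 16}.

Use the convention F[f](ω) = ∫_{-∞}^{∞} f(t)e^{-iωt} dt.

F(ω) = \frac{\pi e^{- \frac{3 i \omega}{5} - 4 \left|{\omega}\right|}}{2}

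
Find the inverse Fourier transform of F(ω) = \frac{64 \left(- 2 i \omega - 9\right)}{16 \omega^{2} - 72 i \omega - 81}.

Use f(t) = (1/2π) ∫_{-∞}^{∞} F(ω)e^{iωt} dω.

f(t) = 8 \left(\frac{9 t}{4} + 1\right) e^{- \frac{9 t}{4}} u\left(t\right)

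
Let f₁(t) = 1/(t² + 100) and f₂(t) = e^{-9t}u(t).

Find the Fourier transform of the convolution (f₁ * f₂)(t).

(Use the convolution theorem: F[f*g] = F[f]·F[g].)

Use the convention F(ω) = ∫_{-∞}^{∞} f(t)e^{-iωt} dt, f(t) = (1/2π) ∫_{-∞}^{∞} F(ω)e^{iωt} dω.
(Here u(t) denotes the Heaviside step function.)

F[f₁*f₂](ω) = \frac{\pi e^{- 10 \left|{\omega}\right|}}{10 \left(i \omega + 9\right)}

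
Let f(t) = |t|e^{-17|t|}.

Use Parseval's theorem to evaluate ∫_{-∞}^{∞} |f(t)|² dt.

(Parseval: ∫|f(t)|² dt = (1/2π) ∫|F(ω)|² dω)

∫|f(t)|² dt = \frac{1}{9826}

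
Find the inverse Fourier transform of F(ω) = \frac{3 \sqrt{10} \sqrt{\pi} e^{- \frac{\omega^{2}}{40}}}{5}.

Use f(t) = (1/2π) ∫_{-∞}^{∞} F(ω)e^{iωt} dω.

f(t) = 6 e^{- 10 t^{2}}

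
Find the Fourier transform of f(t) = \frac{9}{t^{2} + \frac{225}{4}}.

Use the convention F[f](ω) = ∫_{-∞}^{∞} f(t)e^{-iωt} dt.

F(ω) = \frac{6 \pi e^{- \frac{15 \left|{\omega}\right|}{2}}}{5}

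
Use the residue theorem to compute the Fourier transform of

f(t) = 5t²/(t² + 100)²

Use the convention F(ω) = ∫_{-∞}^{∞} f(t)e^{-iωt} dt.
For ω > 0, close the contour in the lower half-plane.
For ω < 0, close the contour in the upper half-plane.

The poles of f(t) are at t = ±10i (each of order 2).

Let g(z) = f(z)e^{-iωz}; for large |z| the factor e^{-iωz} decays in the lower half-plane when ω > 0 and in the upper half-plane when ω < 0.

Case ω > 0 (lower half-plane, clockwise contour ⇒ F(ω) = -2πi·ΣRes):
  Res_{z = - 10 i} g(z) = \frac{i \left(1 - 10 \omega\right) e^{- 10 \omega}}{8} (pole of order 2)
  F(ω) = -2πi·ΣRes = \frac{\pi \left(1 - 10 \omega\right) e^{- 10 \omega}}{4}

Case ω < 0 (upper half-plane, counterclockwise contour ⇒ F(ω) = +2πi·ΣRes):
  Res_{z = 10 i} g(z) = \frac{i \left(- 10 \omega - 1\right) e^{10 \omega}}{8} (pole of order 2)
  F(ω) = 2πi·ΣRes = \frac{\pi \left(10 \omega + 1\right) e^{10 \omega}}{4}

Both cases combine into a single formula in |ω|:

F(ω) = \frac{\pi \left(1 - 10 \left|{\omega}\right|\right) e^{- 10 \left|{\omega}\right|}}{4}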